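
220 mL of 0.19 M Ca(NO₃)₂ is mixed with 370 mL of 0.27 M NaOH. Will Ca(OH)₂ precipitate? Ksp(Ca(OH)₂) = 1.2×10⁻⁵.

Yes

After mixing, V = 220 mL + 370 mL = 590 mL.
[Ca²⁺] = (0.19)(220)/590 = 7.1×10⁻² M
[OH⁻] = (0.27)(370)/590 = 0.17 M
Q = [Ca²⁺][OH⁻]^2 = 2.0×10⁻³
Q = 2.0×10⁻³ > Ksp = 1.2×10⁻⁵, so the solution is supersaturated and Ca(OH)₂ precipitates.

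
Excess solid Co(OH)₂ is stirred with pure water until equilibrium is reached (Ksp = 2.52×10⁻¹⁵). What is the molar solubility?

8.57×10⁻⁶ M

Co(OH)₂(s) ⇌ Co²⁺(aq) + 2 OH⁻(aq)
Call the molar solubility s, so that [Co²⁺] = s and [OH⁻] = 2s.
Ksp = [Co²⁺][OH⁻]^2 = s · (2s)^2 = 4s^3
4s^3 = 2.52×10⁻¹⁵  ⇒  s^3 = 6.30×10⁻¹⁶
s = 8.57×10⁻⁶ mol/L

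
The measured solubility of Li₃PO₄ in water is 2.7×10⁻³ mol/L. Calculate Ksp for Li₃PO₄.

Li₃PO₄(s) ⇌ 3 Li⁺(aq) + PO₄³⁻(aq)
Call the molar solubility s, so that [Li⁺] = 3s and [PO₄³⁻] = s.
Ksp = [Li⁺]^3[PO₄³⁻] = (3s)^3 · s = 27s^4
Ksp = 27 × (2.7×10⁻³)^4 = 1.4×10⁻⁹

Ksp = 1.4×10⁻⁹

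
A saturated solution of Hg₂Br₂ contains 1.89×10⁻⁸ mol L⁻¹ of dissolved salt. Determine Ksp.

Ksp = 2.70×10⁻²³

Hg₂Br₂(s) ⇌ Hg₂²⁺(aq) + 2 Br⁻(aq)
Call the molar solubility s, so that [Hg₂²⁺] = s and [Br⁻] = 2s.
Ksp = [Hg₂²⁺][Br⁻]^2 = s · (2s)^2 = 4s^3
Ksp = 4 × (1.89×10⁻⁸)^3 = 2.70×10⁻²³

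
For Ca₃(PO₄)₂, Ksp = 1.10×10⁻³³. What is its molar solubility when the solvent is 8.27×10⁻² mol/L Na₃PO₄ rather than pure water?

Ca₃(PO₄)₂(s) ⇌ 3 Ca²⁺(aq) + 2 PO₄³⁻(aq)
With PO₄³⁻ already at 8.27×10⁻² mol/L and s small, take [PO₄³⁻] ≈ 8.27×10⁻² mol/L and [Ca²⁺] = 3s.
Ksp = [Ca²⁺]^3[PO₄³⁻]^2 = (3s)^3(8.27×10⁻²)^2
(3s)^3 = 1.10×10⁻³³ / (8.27×10⁻²)^2 = 1.61×10⁻³¹
s = 1.81×10⁻¹¹ mol/L

1.81×10⁻¹¹ M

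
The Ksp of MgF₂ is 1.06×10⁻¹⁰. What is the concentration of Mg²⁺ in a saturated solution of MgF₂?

2.98×10⁻⁴ M

MgF₂(s) ⇌ Mg²⁺(aq) + 2 F⁻(aq)
With molar solubility s: [Mg²⁺] = s, [F⁻] = 2s.
Ksp = [Mg²⁺][F⁻]^2 = s · (2s)^2 = 4s^3 = 1.06×10⁻¹⁰
s = 2.98×10⁻⁴ mol/L
[Mg²⁺] = s = 2.98×10⁻⁴ mol/L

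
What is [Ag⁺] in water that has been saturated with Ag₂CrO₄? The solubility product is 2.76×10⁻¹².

Ag₂CrO₄(s) ⇌ 2 Ag⁺(aq) + CrO₄²⁻(aq)
Let s be the molar solubility. Then [Ag⁺] = 2s and [CrO₄²⁻] = s.
Ksp = [Ag⁺]^2[CrO₄²⁻] = (2s)^2 · s = 4s^3 = 2.76×10⁻¹²
s = 8.84×10⁻⁵ mol/L
[Ag⁺] = 2s = 1.77×10⁻⁴ mol/L

1.77×10⁻⁴ M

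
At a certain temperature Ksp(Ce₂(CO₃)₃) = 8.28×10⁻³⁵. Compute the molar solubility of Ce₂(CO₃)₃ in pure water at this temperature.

Ce₂(CO₃)₃(s) ⇌ 2 Ce³⁺(aq) + 3 CO₃²⁻(aq)
Call the molar solubility s, so that [Ce³⁺] = 2s and [CO₃²⁻] = 3s.
Ksp = [Ce³⁺]^2[CO₃²⁻]^3 = (2s)^2 · (3s)^3 = 108s^5
108s^5 = 8.28×10⁻³⁵  ⇒  s^5 = 7.67×10⁻³⁷
s = (7.67×10⁻³⁷)^(1/5) = 5.98×10⁻⁸ M

5.98×10⁻⁸ M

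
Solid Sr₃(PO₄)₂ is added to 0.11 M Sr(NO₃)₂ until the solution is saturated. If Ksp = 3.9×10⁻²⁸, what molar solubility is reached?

Sr₃(PO₄)₂(s) ⇌ 3 Sr²⁺(aq) + 2 PO₄³⁻(aq)
With Sr²⁺ already at 0.11 M and s small, take [Sr²⁺] ≈ 0.11 M and [PO₄³⁻] = 2s.
Ksp = [Sr²⁺]^3[PO₄³⁻]^2 = (0.11)^3(2s)^2
(2s)^2 = 3.9×10⁻²⁸ / (0.11)^3 = 2.9×10⁻²⁵
s = 2.7×10⁻¹³ M

2.7×10⁻¹³ M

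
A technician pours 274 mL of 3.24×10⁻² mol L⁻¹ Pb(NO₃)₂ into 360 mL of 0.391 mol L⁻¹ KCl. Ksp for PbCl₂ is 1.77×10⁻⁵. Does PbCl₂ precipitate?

Yes

Total volume after mixing = 274 + 360 = 634 mL.
[Pb²⁺] = (3.24×10⁻²)(274)/634 = 1.40×10⁻² mol L⁻¹
[Cl⁻] = (0.391)(360)/634 = 0.222 mol L⁻¹
Q = [Pb²⁺][Cl⁻]^2 = 6.90×10⁻⁴
Q = 6.90×10⁻⁴ > Ksp = 1.77×10⁻⁵, so the solution is supersaturated and PbCl₂ precipitates.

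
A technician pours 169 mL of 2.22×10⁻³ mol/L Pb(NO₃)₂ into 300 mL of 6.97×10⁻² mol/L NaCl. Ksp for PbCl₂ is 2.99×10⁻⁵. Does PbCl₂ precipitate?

The combined volume is 469 mL.
[Pb²⁺] = (2.22×10⁻³)(169)/469 = 8.00×10⁻⁴ mol/L
[Cl⁻] = (6.97×10⁻²)(300)/469 = 4.46×10⁻² mol/L
Q = [Pb²⁺][Cl⁻]^2 = 1.59×10⁻⁶
Since Q (1.59×10⁻⁶) is less than Ksp (2.99×10⁻⁵), no PbCl₂ precipitates.

No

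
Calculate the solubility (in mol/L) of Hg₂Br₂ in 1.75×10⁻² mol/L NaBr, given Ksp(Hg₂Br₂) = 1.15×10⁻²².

3.76×10⁻¹⁹ M

Hg₂Br₂(s) ⇌ Hg₂²⁺(aq) + 2 Br⁻(aq)
The solution already contains Br⁻ at 1.75×10⁻² mol/L. Let s be the molar solubility of Hg₂Br₂.
[Br⁻] ≈ 1.75×10⁻² mol/L (common ion dominates); [Hg₂²⁺] = s.
Ksp = [Hg₂²⁺][Br⁻]^2 = s(1.75×10⁻²)^2
s = 1.15×10⁻²² / (1.75×10⁻²)^2 = 3.76×10⁻¹⁹
s = 3.76×10⁻¹⁹ mol/L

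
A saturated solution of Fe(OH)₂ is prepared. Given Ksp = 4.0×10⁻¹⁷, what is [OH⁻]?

4.3×10⁻⁶ M

Fe(OH)₂(s) ⇌ Fe²⁺(aq) + 2 OH⁻(aq)
For each mole of Fe(OH)₂ that dissolves per liter, [Fe²⁺] = s and [OH⁻] = 2s; let s denote this solubility.
Ksp = [Fe²⁺][OH⁻]^2 = s · (2s)^2 = 4s^3 = 4.0×10⁻¹⁷
s = 2.2×10⁻⁶ M
[OH⁻] = 2s = 4.3×10⁻⁶ M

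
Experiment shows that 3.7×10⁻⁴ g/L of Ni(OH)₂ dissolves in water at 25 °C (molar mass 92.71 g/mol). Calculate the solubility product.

Ksp = 2.5×10⁻¹⁶

Convert to molarity: s = 3.7×10⁻⁴ / 92.71 = 3.991×10⁻⁶ mol/L
Ni(OH)₂(s) ⇌ Ni²⁺(aq) + 2 OH⁻(aq)
Let s be the molar solubility. Then [Ni²⁺] = s and [OH⁻] = 2s.
Ksp = [Ni²⁺][OH⁻]^2 = s · (2s)^2 = 4s^3
Ksp = 4 × (3.991×10⁻⁶)^3 = 2.5×10⁻¹⁶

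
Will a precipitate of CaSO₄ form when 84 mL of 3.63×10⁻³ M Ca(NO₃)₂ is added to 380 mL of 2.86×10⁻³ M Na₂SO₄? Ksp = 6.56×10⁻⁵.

No

After mixing, V = 84 mL + 380 mL = 464 mL.
[Ca²⁺] = (3.63×10⁻³)(84)/464 = 6.57×10⁻⁴ M
[SO₄²⁻] = (2.86×10⁻³)(380)/464 = 2.34×10⁻³ M
Q = [Ca²⁺][SO₄²⁻] = 1.54×10⁻⁶
Since Q (1.54×10⁻⁶) is less than Ksp (6.56×10⁻⁵), no CaSO₄ precipitates.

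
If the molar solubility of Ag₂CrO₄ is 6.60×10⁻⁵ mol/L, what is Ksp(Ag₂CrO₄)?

Ksp = 1.15×10⁻¹²

Ag₂CrO₄(s) ⇌ 2 Ag⁺(aq) + CrO₄²⁻(aq)
Let s be the molar solubility. Then [Ag⁺] = 2s and [CrO₄²⁻] = s.
Ksp = [Ag⁺]^2[CrO₄²⁻] = (2s)^2 · s = 4s^3
Ksp = 4 × (6.60×10⁻⁵)^3 = 1.15×10⁻¹²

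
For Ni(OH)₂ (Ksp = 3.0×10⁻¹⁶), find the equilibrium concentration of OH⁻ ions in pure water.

Ni(OH)₂(s) ⇌ Ni²⁺(aq) + 2 OH⁻(aq)
Call the molar solubility s, so that [Ni²⁺] = s and [OH⁻] = 2s.
Ksp = [Ni²⁺][OH⁻]^2 = s · (2s)^2 = 4s^3 = 3.0×10⁻¹⁶
s = 4.2×10⁻⁶ M
[OH⁻] = 2s = 8.4×10⁻⁶ M

8.4×10⁻⁶ M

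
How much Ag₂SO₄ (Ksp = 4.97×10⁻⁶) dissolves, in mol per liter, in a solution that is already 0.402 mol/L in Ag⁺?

Ag₂SO₄(s) ⇌ 2 Ag⁺(aq) + SO₄²⁻(aq)
With Ag⁺ already at 0.402 mol/L and s small, take [Ag⁺] ≈ 0.402 mol/L and [SO₄²⁻] = s.
Ksp = [Ag⁺]^2[SO₄²⁻] = (0.402)^2s
s = 4.97×10⁻⁶ / (0.402)^2 = 3.08×10⁻⁵
s = 3.08×10⁻⁵ mol/L

3.08×10⁻⁵ M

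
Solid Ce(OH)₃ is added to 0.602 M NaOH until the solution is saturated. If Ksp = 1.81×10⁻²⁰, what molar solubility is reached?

Ce(OH)₃(s) ⇌ Ce³⁺(aq) + 3 OH⁻(aq)
With OH⁻ already at 0.602 M and s small, take [OH⁻] ≈ 0.602 M and [Ce³⁺] = s.
Ksp = [Ce³⁺][OH⁻]^3 = s(0.602)^3
s = 1.81×10⁻²⁰ / (0.602)^3 = 8.30×10⁻²⁰
s = 8.30×10⁻²⁰ M

8.30×10⁻²⁰ M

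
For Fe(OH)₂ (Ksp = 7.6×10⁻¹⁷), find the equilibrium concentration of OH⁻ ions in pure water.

Fe(OH)₂(s) ⇌ Fe²⁺(aq) + 2 OH⁻(aq)
For each mole of Fe(OH)₂ that dissolves per liter, [Fe²⁺] = s and [OH⁻] = 2s; let s denote this solubility.
Ksp = [Fe²⁺][OH⁻]^2 = s · (2s)^2 = 4s^3 = 7.6×10⁻¹⁷
s = 2.7×10⁻⁶ mol L⁻¹
[OH⁻] = 2s = 5.3×10⁻⁶ mol L⁻¹

5.3×10⁻⁶ M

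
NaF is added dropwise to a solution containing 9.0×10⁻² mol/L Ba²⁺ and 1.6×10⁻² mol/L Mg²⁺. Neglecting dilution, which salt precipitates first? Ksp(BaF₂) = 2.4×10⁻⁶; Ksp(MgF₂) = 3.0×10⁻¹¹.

Precipitation of each salt begins when its ion product equals Ksp.
For BaF₂: [F⁻] = (Ksp/[Ba²⁺])^(1/2) = 5.2×10⁻³ mol/L
For MgF₂: [F⁻] = (Ksp/[Mg²⁺])^(1/2) = 4.3×10⁻⁵ mol/L
Since MgF₂ needs less F⁻ to reach saturation, it precipitates first.

MgF₂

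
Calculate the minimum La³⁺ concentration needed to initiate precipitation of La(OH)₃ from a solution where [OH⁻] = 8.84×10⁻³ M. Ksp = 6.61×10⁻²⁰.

9.57×10⁻¹⁴ M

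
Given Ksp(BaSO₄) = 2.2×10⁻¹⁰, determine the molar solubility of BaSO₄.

1.5×10⁻⁵ M

BaSO₄(s) ⇌ Ba²⁺(aq) + SO₄²⁻(aq)
If s mol/L of BaSO₄ dissolves, [Ba²⁺] = s and [SO₄²⁻] = s.
Ksp = [Ba²⁺][SO₄²⁻] = s · s = s^2
s^2 = 2.2×10⁻¹⁰
Taking the 2nd root, s = 1.5×10⁻⁵ mol/L.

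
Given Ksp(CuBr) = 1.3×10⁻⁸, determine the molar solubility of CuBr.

1.1×10⁻⁴ M

CuBr(s) ⇌ Cu⁺(aq) + Br⁻(aq)
With molar solubility s: [Cu⁺] = s, [Br⁻] = s.
Ksp = [Cu⁺][Br⁻] = s · s = s^2
s^2 = 1.3×10⁻⁸
s = (1.3×10⁻⁸)^(1/2) = 1.1×10⁻⁴ mol/L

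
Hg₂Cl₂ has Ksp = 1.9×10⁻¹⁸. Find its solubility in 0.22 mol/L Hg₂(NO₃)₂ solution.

1.5×10⁻⁹ M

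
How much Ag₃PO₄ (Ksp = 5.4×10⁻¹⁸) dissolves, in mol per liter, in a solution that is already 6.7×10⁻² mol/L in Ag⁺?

1.8×10⁻¹⁴ M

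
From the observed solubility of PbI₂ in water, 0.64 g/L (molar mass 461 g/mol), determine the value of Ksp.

Ksp = 1.1×10⁻⁸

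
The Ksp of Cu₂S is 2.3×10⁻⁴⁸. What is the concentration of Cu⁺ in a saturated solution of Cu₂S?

1.7×10⁻¹⁶ M

Cu₂S(s) ⇌ 2 Cu⁺(aq) + S²⁻(aq)
Let s be the molar solubility. Then [Cu⁺] = 2s and [S²⁻] = s.
Ksp = [Cu⁺]^2[S²⁻] = (2s)^2 · s = 4s^3 = 2.3×10⁻⁴⁸
s = 8.3×10⁻¹⁷ M
[Cu⁺] = 2s = 1.7×10⁻¹⁶ M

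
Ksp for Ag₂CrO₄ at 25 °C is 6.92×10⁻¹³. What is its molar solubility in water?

5.57×10⁻⁵ M

Ag₂CrO₄(s) ⇌ 2 Ag⁺(aq) + CrO₄²⁻(aq)
If s mol/L of Ag₂CrO₄ dissolves, [Ag⁺] = 2s and [CrO₄²⁻] = s.
Ksp = [Ag⁺]^2[CrO₄²⁻] = (2s)^2 · s = 4s^3
4s^3 = 6.92×10⁻¹³  ⇒  s^3 = 1.73×10⁻¹³
s = (1.73×10⁻¹³)^(1/3) = 5.57×10⁻⁵ mol L⁻¹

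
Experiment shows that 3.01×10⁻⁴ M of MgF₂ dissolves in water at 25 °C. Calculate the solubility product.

MgF₂(s) ⇌ Mg²⁺(aq) + 2 F⁻(aq)
Let s be the molar solubility. Then [Mg²⁺] = s and [F⁻] = 2s.
Ksp = [Mg²⁺][F⁻]^2 = s · (2s)^2 = 4s^3
Ksp = 4 × (3.01×10⁻⁴)^3 = 1.09×10⁻¹⁰

Ksp = 1.09×10⁻¹⁰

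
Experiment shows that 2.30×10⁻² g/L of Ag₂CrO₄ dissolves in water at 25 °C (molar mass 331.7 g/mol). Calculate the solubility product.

Ksp = 1.33×10⁻¹²

Convert to molarity: s = 2.30×10⁻² / 331.7 = 6.9340×10⁻⁵ mol/L
Ag₂CrO₄(s) ⇌ 2 Ag⁺(aq) + CrO₄²⁻(aq)
Call the molar solubility s, so that [Ag⁺] = 2s and [CrO₄²⁻] = s.
Ksp = [Ag⁺]^2[CrO₄²⁻] = (2s)^2 · s = 4s^3
Ksp = 4 × (6.9340×10⁻⁵)^3 = 1.33×10⁻¹²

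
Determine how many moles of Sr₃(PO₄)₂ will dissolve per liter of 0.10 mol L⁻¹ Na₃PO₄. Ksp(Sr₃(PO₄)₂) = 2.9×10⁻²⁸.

1.0×10⁻⁹ M

Sr₃(PO₄)₂(s) ⇌ 3 Sr²⁺(aq) + 2 PO₄³⁻(aq)
With PO₄³⁻ already at 0.10 mol L⁻¹ and s small, take [PO₄³⁻] ≈ 0.10 mol L⁻¹ and [Sr²⁺] = 3s.
Ksp = [Sr²⁺]^3[PO₄³⁻]^2 = (3s)^3(0.10)^2
(3s)^3 = 2.9×10⁻²⁸ / (0.10)^2 = 2.9×10⁻²⁶
s = 1.0×10⁻⁹ mol L⁻¹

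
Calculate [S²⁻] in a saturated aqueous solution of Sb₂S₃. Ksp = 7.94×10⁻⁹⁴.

Sb₂S₃(s) ⇌ 2 Sb³⁺(aq) + 3 S²⁻(aq)
If s mol/L of Sb₂S₃ dissolves, [Sb³⁺] = 2s and [S²⁻] = 3s.
Ksp = [Sb³⁺]^2[S²⁻]^3 = (2s)^2 · (3s)^3 = 108s^5 = 7.94×10⁻⁹⁴
s = 9.40×10⁻²⁰ mol L⁻¹
[S²⁻] = 3s = 2.82×10⁻¹⁹ mol L⁻¹

2.82×10⁻¹⁹ M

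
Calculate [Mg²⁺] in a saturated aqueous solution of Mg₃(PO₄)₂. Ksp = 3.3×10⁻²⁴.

2.4×10⁻⁵ M

Mg₃(PO₄)₂(s) ⇌ 3 Mg²⁺(aq) + 2 PO₄³⁻(aq)
Call the molar solubility s, so that [Mg²⁺] = 3s and [PO₄³⁻] = 2s.
Ksp = [Mg²⁺]^3[PO₄³⁻]^2 = (3s)^3 · (2s)^2 = 108s^5 = 3.3×10⁻²⁴
s = 7.9×10⁻⁶ mol L⁻¹
[Mg²⁺] = 3s = 2.4×10⁻⁵ mol L⁻¹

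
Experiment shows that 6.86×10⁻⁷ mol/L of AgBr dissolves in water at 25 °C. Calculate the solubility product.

AgBr(s) ⇌ Ag⁺(aq) + Br⁻(aq)
Let s be the molar solubility. Then [Ag⁺] = s and [Br⁻] = s.
Ksp = [Ag⁺][Br⁻] = s · s = s^2
Ksp = (6.86×10⁻⁷)^2 = 4.71×10⁻¹³

Ksp = 4.71×10⁻¹³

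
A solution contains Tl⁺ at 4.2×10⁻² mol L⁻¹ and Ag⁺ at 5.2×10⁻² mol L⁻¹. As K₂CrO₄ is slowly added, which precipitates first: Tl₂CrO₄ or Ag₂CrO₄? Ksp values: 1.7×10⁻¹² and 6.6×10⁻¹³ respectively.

Precipitation begins when Q = Ksp.
For Tl₂CrO₄: [CrO₄²⁻] = (Ksp/[Tl⁺]^2) = 9.6×10⁻¹⁰ mol L⁻¹
For Ag₂CrO₄: [CrO₄²⁻] = (Ksp/[Ag⁺]^2) = 2.4×10⁻¹⁰ mol L⁻¹
Since Ag₂CrO₄ needs less CrO₄²⁻ to reach saturation, it precipitates first.

Ag₂CrO₄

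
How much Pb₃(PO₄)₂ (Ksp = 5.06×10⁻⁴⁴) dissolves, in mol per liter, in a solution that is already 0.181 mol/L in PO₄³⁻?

3.85×10⁻¹⁵ M

Pb₃(PO₄)₂(s) ⇌ 3 Pb²⁺(aq) + 2 PO₄³⁻(aq)
With PO₄³⁻ already at 0.181 mol/L and s small, take [PO₄³⁻] ≈ 0.181 mol/L and [Pb²⁺] = 3s.
Ksp = [Pb²⁺]^3[PO₄³⁻]^2 = (3s)^3(0.181)^2
(3s)^3 = 5.06×10⁻⁴⁴ / (0.181)^2 = 1.54×10⁻⁴²
s = 3.85×10⁻¹⁵ mol/L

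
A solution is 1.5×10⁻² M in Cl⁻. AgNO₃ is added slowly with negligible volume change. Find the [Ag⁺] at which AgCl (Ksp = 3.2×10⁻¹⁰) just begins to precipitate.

Each salt precipitates once Q = Ksp for that salt.
AgCl(s) ⇌ Ag⁺(aq) + Cl⁻(aq)
Ksp = [Ag⁺][Cl⁻] = [Ag⁺](1.5×10⁻²)
[Ag⁺] = 3.2×10⁻¹⁰ / (1.5×10⁻²) = 2.1×10⁻⁸
[Ag⁺] = 2.1×10⁻⁸ M

2.1×10⁻⁸ M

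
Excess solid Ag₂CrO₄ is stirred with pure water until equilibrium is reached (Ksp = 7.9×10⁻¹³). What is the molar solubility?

5.8×10⁻⁵ M

Ag₂CrO₄(s) ⇌ 2 Ag⁺(aq) + CrO₄²⁻(aq)
If s mol/L of Ag₂CrO₄ dissolves, [Ag⁺] = 2s and [CrO₄²⁻] = s.
Ksp = [Ag⁺]^2[CrO₄²⁻] = (2s)^2 · s = 4s^3
4s^3 = 7.9×10⁻¹³  ⇒  s^3 = 2.0×10⁻¹³
s = (2.0×10⁻¹³)^(1/3) = 5.8×10⁻⁵ mol/L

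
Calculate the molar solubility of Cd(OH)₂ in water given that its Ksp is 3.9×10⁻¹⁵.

Cd(OH)₂(s) ⇌ Cd²⁺(aq) + 2 OH⁻(aq)
If s mol/L of Cd(OH)₂ dissolves, [Cd²⁺] = s and [OH⁻] = 2s.
Ksp = [Cd²⁺][OH⁻]^2 = s · (2s)^2 = 4s^3
4s^3 = 3.9×10⁻¹⁵  ⇒  s^3 = 9.8×10⁻¹⁶
Taking the 3rd root, s = 9.9×10⁻⁶ M.

9.9×10⁻⁶ M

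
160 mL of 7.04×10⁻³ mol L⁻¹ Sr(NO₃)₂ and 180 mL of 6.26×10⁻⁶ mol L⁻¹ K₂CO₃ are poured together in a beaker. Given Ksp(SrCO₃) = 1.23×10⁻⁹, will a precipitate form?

Yes

The combined volume is 340 mL.
[Sr²⁺] = (7.04×10⁻³)(160)/340 = 3.31×10⁻³ mol L⁻¹
[CO₃²⁻] = (6.26×10⁻⁶)(180)/340 = 3.31×10⁻⁶ mol L⁻¹
Q = [Sr²⁺][CO₃²⁻] = 1.10×10⁻⁸
Since Q (1.10×10⁻⁸) exceeds Ksp (1.23×10⁻⁹), SrCO₃ will precipitate.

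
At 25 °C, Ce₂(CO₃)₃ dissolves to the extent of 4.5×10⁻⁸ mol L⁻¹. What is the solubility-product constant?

Ksp = 2.0×10⁻³⁵

Ce₂(CO₃)₃(s) ⇌ 2 Ce³⁺(aq) + 3 CO₃²⁻(aq)
With molar solubility s: [Ce³⁺] = 2s, [CO₃²⁻] = 3s.
Ksp = [Ce³⁺]^2[CO₃²⁻]^3 = (2s)^2 · (3s)^3 = 108s^5
Ksp = 108 × (4.5×10⁻⁸)^5 = 2.0×10⁻³⁵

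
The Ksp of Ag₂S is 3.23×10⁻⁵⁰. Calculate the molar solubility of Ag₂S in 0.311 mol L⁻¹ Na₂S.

1.61×10⁻²⁵ M

Ag₂S(s) ⇌ 2 Ag⁺(aq) + S²⁻(aq)
Let s be the solubility of Ag₂S here. The common ion gives [S²⁻] ≈ 0.311 mol L⁻¹, and [Ag⁺] = 2s.
Ksp = [Ag⁺]^2[S²⁻] = (2s)^2(0.311)
(2s)^2 = 3.23×10⁻⁵⁰ / (0.311) = 1.04×10⁻⁴⁹
s = 1.61×10⁻²⁵ mol L⁻¹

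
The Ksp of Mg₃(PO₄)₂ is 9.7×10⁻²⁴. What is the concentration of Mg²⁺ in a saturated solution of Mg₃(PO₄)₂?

Mg₃(PO₄)₂(s) ⇌ 3 Mg²⁺(aq) + 2 PO₄³⁻(aq)
If s mol/L of Mg₃(PO₄)₂ dissolves, [Mg²⁺] = 3s and [PO₄³⁻] = 2s.
Ksp = [Mg²⁺]^3[PO₄³⁻]^2 = (3s)^3 · (2s)^2 = 108s^5 = 9.7×10⁻²⁴
s = 9.8×10⁻⁶ M
[Mg²⁺] = 3s = 2.9×10⁻⁵ M

2.9×10⁻⁵ M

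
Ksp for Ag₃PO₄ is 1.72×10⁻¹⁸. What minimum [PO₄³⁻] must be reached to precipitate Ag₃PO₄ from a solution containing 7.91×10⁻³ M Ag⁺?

3.48×10⁻¹² M

Each salt precipitates once Q = Ksp for that salt.
Ag₃PO₄(s) ⇌ 3 Ag⁺(aq) + PO₄³⁻(aq)
Ksp = [Ag⁺]^3[PO₄³⁻] = [PO₄³⁻](7.91×10⁻³)^3
[PO₄³⁻] = 1.72×10⁻¹⁸ / (7.91×10⁻³)^3 = 3.48×10⁻¹²
[PO₄³⁻] = 3.48×10⁻¹² M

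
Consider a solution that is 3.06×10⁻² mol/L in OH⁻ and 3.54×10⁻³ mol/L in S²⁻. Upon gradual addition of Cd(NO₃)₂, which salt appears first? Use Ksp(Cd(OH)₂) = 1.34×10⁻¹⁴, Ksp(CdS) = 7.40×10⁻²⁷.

CdS

The threshold for precipitation is Q = Ksp.
For Cd(OH)₂: [Cd²⁺] = (Ksp/[OH⁻]^2) = 1.43×10⁻¹¹ mol/L
For CdS: [Cd²⁺] = (Ksp/[S²⁻]) = 2.09×10⁻²⁴ mol/L
The smaller threshold [Cd²⁺] is reached first, so CdS precipitates first.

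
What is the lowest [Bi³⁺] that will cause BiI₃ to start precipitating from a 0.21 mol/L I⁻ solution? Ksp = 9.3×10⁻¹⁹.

Precipitation begins when Q = Ksp.
BiI₃(s) ⇌ Bi³⁺(aq) + 3 I⁻(aq)
Ksp = [Bi³⁺][I⁻]^3 = [Bi³⁺](0.21)^3
[Bi³⁺] = 9.3×10⁻¹⁹ / (0.21)^3 = 1.0×10⁻¹⁶
[Bi³⁺] = 1.0×10⁻¹⁶ mol/L

1.0×10⁻¹⁶ M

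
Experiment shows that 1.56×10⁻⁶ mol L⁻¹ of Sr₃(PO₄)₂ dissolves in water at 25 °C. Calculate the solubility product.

Ksp = 9.98×10⁻²⁸

Sr₃(PO₄)₂(s) ⇌ 3 Sr²⁺(aq) + 2 PO₄³⁻(aq)
Call the molar solubility s, so that [Sr²⁺] = 3s and [PO₄³⁻] = 2s.
Ksp = [Sr²⁺]^3[PO₄³⁻]^2 = (3s)^3 · (2s)^2 = 108s^5
Ksp = 108 × (1.56×10⁻⁶)^5 = 9.98×10⁻²⁸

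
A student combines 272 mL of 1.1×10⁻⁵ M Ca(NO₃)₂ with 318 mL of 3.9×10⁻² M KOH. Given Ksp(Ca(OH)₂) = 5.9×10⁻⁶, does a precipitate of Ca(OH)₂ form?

The combined volume is 590 mL.
[Ca²⁺] = (1.1×10⁻⁵)(272)/590 = 5.1×10⁻⁶ M
[OH⁻] = (3.9×10⁻²)(318)/590 = 2.1×10⁻² M
Q = [Ca²⁺][OH⁻]^2 = 2.2×10⁻⁹
Q < Ksp (2.2×10⁻⁹ vs 5.9×10⁻⁶); the solution remains unsaturated and no precipitate forms.

No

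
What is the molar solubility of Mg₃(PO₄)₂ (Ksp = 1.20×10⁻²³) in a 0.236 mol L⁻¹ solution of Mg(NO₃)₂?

Mg₃(PO₄)₂(s) ⇌ 3 Mg²⁺(aq) + 2 PO₄³⁻(aq)
The solution already contains Mg²⁺ at 0.236 mol L⁻¹. Let s be the molar solubility of Mg₃(PO₄)₂.
[Mg²⁺] ≈ 0.236 mol L⁻¹ (common ion dominates); [PO₄³⁻] = 2s.
Ksp = [Mg²⁺]^3[PO₄³⁻]^2 = (0.236)^3(2s)^2
(2s)^2 = 1.20×10⁻²³ / (0.236)^3 = 9.13×10⁻²²
s = 1.51×10⁻¹¹ mol L⁻¹

1.51×10⁻¹¹ M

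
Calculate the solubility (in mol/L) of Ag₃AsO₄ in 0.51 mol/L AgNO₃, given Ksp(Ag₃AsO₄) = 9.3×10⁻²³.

7.0×10⁻²² M

Ag₃AsO₄(s) ⇌ 3 Ag⁺(aq) + AsO₄³⁻(aq)
The solution already contains Ag⁺ at 0.51 mol/L. Let s be the molar solubility of Ag₃AsO₄.
[Ag⁺] ≈ 0.51 mol/L (common ion dominates); [AsO₄³⁻] = s.
Ksp = [Ag⁺]^3[AsO₄³⁻] = (0.51)^3s
s = 9.3×10⁻²³ / (0.51)^3 = 7.0×10⁻²²
s = 7.0×10⁻²² mol/L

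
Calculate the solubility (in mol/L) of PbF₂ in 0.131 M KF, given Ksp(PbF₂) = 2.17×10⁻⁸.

PbF₂(s) ⇌ Pb²⁺(aq) + 2 F⁻(aq)
The solution already contains F⁻ at 0.131 M. Let s be the molar solubility of PbF₂.
[F⁻] ≈ 0.131 M (common ion dominates); [Pb²⁺] = s.
Ksp = [Pb²⁺][F⁻]^2 = s(0.131)^2
s = 2.17×10⁻⁸ / (0.131)^2 = 1.26×10⁻⁶
s = 1.26×10⁻⁶ M

1.26×10⁻⁶ M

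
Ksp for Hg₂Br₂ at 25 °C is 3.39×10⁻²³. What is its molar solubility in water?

Hg₂Br₂(s) ⇌ Hg₂²⁺(aq) + 2 Br⁻(aq)
With molar solubility s: [Hg₂²⁺] = s, [Br⁻] = 2s.
Ksp = [Hg₂²⁺][Br⁻]^2 = s · (2s)^2 = 4s^3
4s^3 = 3.39×10⁻²³  ⇒  s^3 = 8.48×10⁻²⁴
Taking the 3rd root, s = 2.04×10⁻⁸ mol/L.

2.04×10⁻⁸ M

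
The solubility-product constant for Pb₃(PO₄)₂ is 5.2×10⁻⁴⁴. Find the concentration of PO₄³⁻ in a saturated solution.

Pb₃(PO₄)₂(s) ⇌ 3 Pb²⁺(aq) + 2 PO₄³⁻(aq)
With molar solubility s: [Pb²⁺] = 3s, [PO₄³⁻] = 2s.
Ksp = [Pb²⁺]^3[PO₄³⁻]^2 = (3s)^3 · (2s)^2 = 108s^5 = 5.2×10⁻⁴⁴
s = 8.6×10⁻¹⁰ M
[PO₄³⁻] = 2s = 1.7×10⁻⁹ M

1.7×10⁻⁹ M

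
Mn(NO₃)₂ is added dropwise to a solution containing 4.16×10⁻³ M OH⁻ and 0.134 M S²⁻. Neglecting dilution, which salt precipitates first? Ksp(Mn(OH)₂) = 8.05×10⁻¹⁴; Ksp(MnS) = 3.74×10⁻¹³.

Each salt precipitates once Q = Ksp for that salt.
For Mn(OH)₂: [Mn²⁺] = (Ksp/[OH⁻]^2) = 4.65×10⁻⁹ M
For MnS: [Mn²⁺] = (Ksp/[S²⁻]) = 2.79×10⁻¹² M
The smaller threshold [Mn²⁺] is reached first, so MnS precipitates first.

MnS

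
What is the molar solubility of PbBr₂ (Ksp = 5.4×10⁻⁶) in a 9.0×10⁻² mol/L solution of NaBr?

6.7×10⁻⁴ M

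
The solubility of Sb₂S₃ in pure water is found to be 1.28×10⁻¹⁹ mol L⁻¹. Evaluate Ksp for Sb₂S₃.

Sb₂S₃(s) ⇌ 2 Sb³⁺(aq) + 3 S²⁻(aq)
With molar solubility s: [Sb³⁺] = 2s, [S²⁻] = 3s.
Ksp = [Sb³⁺]^2[S²⁻]^3 = (2s)^2 · (3s)^3 = 108s^5
Ksp = 108 × (1.28×10⁻¹⁹)^5 = 3.71×10⁻⁹³

Ksp = 3.71×10⁻⁹³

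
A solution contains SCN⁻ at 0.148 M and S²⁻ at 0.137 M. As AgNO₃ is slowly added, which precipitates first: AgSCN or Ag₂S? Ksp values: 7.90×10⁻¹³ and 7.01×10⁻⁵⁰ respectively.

Precipitation of each salt begins when its ion product equals Ksp.
For AgSCN: [Ag⁺] = (Ksp/[SCN⁻]) = 5.34×10⁻¹² M
For Ag₂S: [Ag⁺] = (Ksp/[S²⁻])^(1/2) = 7.15×10⁻²⁵ M
Ag₂S requires the lower [Ag⁺], so it precipitates first.

Ag₂S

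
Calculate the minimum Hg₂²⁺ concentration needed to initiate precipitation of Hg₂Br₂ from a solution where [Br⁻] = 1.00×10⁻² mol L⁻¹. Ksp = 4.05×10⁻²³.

4.05×10⁻¹⁹ M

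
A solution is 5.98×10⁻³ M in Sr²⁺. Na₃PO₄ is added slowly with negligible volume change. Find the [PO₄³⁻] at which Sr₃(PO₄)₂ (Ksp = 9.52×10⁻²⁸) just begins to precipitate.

The threshold for precipitation is Q = Ksp.
Sr₃(PO₄)₂(s) ⇌ 3 Sr²⁺(aq) + 2 PO₄³⁻(aq)
Ksp = [Sr²⁺]^3[PO₄³⁻]^2 = [PO₄³⁻]^2(5.98×10⁻³)^3
[PO₄³⁻]^2 = 9.52×10⁻²⁸ / (5.98×10⁻³)^3 = 4.45×10⁻²¹
[PO₄³⁻] = 6.67×10⁻¹¹ M

6.67×10⁻¹¹ M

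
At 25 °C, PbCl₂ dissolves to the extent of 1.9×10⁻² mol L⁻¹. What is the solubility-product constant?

PbCl₂(s) ⇌ Pb²⁺(aq) + 2 Cl⁻(aq)
Let s be the molar solubility. Then [Pb²⁺] = s and [Cl⁻] = 2s.
Ksp = [Pb²⁺][Cl⁻]^2 = s · (2s)^2 = 4s^3
Ksp = 4 × (1.9×10⁻²)^3 = 2.7×10⁻⁵

Ksp = 2.7×10⁻⁵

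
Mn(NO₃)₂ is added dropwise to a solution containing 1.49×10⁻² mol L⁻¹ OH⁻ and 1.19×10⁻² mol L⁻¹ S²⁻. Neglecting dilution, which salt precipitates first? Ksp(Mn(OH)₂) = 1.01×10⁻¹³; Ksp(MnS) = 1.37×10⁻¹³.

Each salt precipitates once Q = Ksp for that salt.
For Mn(OH)₂: [Mn²⁺] = (Ksp/[OH⁻]^2) = 4.55×10⁻¹⁰ mol L⁻¹
For MnS: [Mn²⁺] = (Ksp/[S²⁻]) = 1.15×10⁻¹¹ mol L⁻¹
MnS requires the lower [Mn²⁺], so it precipitates first.

MnS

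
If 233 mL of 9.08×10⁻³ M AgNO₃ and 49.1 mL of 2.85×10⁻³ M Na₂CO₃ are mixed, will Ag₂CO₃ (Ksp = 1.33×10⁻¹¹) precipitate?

The combined volume is 282.1 mL.
[Ag⁺] = (9.08×10⁻³)(233)/282.1 = 7.50×10⁻³ M
[CO₃²⁻] = (2.85×10⁻³)(49.1)/282.1 = 4.96×10⁻⁴ M
Q = [Ag⁺]^2[CO₃²⁻] = 2.79×10⁻⁸
Since Q (2.79×10⁻⁸) exceeds Ksp (1.33×10⁻¹¹), Ag₂CO₃ will precipitate.

Yes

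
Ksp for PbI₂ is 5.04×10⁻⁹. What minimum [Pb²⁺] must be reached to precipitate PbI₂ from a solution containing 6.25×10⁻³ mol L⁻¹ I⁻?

Precipitation of each salt begins when its ion product equals Ksp.
PbI₂(s) ⇌ Pb²⁺(aq) + 2 I⁻(aq)
Ksp = [Pb²⁺][I⁻]^2 = [Pb²⁺](6.25×10⁻³)^2
[Pb²⁺] = 5.04×10⁻⁹ / (6.25×10⁻³)^2 = 1.29×10⁻⁴
[Pb²⁺] = 1.29×10⁻⁴ mol L⁻¹

1.29×10⁻⁴ M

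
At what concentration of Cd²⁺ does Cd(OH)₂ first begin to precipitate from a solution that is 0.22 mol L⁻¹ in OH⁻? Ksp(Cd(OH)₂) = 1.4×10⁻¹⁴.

A salt starts to precipitate once the ion product Q reaches its Ksp.
Cd(OH)₂(s) ⇌ Cd²⁺(aq) + 2 OH⁻(aq)
Ksp = [Cd²⁺][OH⁻]^2 = [Cd²⁺](0.22)^2
[Cd²⁺] = 1.4×10⁻¹⁴ / (0.22)^2 = 2.9×10⁻¹³
[Cd²⁺] = 2.9×10⁻¹³ mol L⁻¹

2.9×10⁻¹³ M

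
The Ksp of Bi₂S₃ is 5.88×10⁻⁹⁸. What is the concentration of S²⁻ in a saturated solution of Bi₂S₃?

Bi₂S₃(s) ⇌ 2 Bi³⁺(aq) + 3 S²⁻(aq)
Call the molar solubility s, so that [Bi³⁺] = 2s and [S²⁻] = 3s.
Ksp = [Bi³⁺]^2[S²⁻]^3 = (2s)^2 · (3s)^3 = 108s^5 = 5.88×10⁻⁹⁸
s = 1.40×10⁻²⁰ M
[S²⁻] = 3s = 4.21×10⁻²⁰ M

4.21×10⁻²⁰ M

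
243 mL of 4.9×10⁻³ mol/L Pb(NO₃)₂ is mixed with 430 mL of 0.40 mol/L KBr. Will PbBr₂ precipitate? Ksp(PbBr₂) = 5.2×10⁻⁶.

The combined volume is 673 mL.
[Pb²⁺] = (4.9×10⁻³)(243)/673 = 1.8×10⁻³ mol/L
[Br⁻] = (0.40)(430)/673 = 0.26 mol/L
Q = [Pb²⁺][Br⁻]^2 = 1.2×10⁻⁴
Since Q (1.2×10⁻⁴) exceeds Ksp (5.2×10⁻⁶), PbBr₂ will precipitate.

Yes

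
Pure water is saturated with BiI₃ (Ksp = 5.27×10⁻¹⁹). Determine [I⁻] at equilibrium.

BiI₃(s) ⇌ Bi³⁺(aq) + 3 I⁻(aq)
With molar solubility s: [Bi³⁺] = s, [I⁻] = 3s.
Ksp = [Bi³⁺][I⁻]^3 = s · (3s)^3 = 27s^4 = 5.27×10⁻¹⁹
s = 1.18×10⁻⁵ mol L⁻¹
[I⁻] = 3s = 3.55×10⁻⁵ mol L⁻¹

3.55×10⁻⁵ M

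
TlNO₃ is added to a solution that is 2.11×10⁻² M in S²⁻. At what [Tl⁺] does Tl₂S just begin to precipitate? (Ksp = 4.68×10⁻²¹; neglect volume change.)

4.71×10⁻¹⁰ M

Precipitation begins when Q = Ksp.
Tl₂S(s) ⇌ 2 Tl⁺(aq) + S²⁻(aq)
Ksp = [Tl⁺]^2[S²⁻] = [Tl⁺]^2(2.11×10⁻²)
[Tl⁺]^2 = 4.68×10⁻²¹ / (2.11×10⁻²) = 2.22×10⁻¹⁹
[Tl⁺] = 4.71×10⁻¹⁰ M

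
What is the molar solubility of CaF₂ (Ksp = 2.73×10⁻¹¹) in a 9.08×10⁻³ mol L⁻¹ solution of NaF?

CaF₂(s) ⇌ Ca²⁺(aq) + 2 F⁻(aq)
Let s be the solubility of CaF₂ here. The common ion gives [F⁻] ≈ 9.08×10⁻³ mol L⁻¹, and [Ca²⁺] = s.
Ksp = [Ca²⁺][F⁻]^2 = s(9.08×10⁻³)^2
s = 2.73×10⁻¹¹ / (9.08×10⁻³)^2 = 3.31×10⁻⁷
s = 3.31×10⁻⁷ mol L⁻¹

3.31×10⁻⁷ M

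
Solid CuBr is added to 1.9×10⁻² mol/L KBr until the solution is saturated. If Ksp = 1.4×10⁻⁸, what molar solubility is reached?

7.4×10⁻⁷ M

CuBr(s) ⇌ Cu⁺(aq) + Br⁻(aq)
The solution already contains Br⁻ at 1.9×10⁻² mol/L. Let s be the molar solubility of CuBr.
[Br⁻] ≈ 1.9×10⁻² mol/L (common ion dominates); [Cu⁺] = s.
Ksp = [Cu⁺][Br⁻] = s(1.9×10⁻²)
s = 1.4×10⁻⁸ / (1.9×10⁻²) = 7.4×10⁻⁷
s = 7.4×10⁻⁷ mol/L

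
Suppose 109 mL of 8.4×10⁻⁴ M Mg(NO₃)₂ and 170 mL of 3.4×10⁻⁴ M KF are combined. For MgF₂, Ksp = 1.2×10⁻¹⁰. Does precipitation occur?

No

The combined volume is 279 mL.
[Mg²⁺] = (8.4×10⁻⁴)(109)/279 = 3.3×10⁻⁴ M
[F⁻] = (3.4×10⁻⁴)(170)/279 = 2.1×10⁻⁴ M
Q = [Mg²⁺][F⁻]^2 = 1.4×10⁻¹¹
Since Q (1.4×10⁻¹¹) is less than Ksp (1.2×10⁻¹⁰), no MgF₂ precipitates.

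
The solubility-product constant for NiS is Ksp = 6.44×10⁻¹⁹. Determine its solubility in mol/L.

8.02×10⁻¹⁰ M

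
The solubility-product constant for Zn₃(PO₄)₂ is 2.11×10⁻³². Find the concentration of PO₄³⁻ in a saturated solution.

Zn₃(PO₄)₂(s) ⇌ 3 Zn²⁺(aq) + 2 PO₄³⁻(aq)
Call the molar solubility s, so that [Zn²⁺] = 3s and [PO₄³⁻] = 2s.
Ksp = [Zn²⁺]^3[PO₄³⁻]^2 = (3s)^3 · (2s)^2 = 108s^5 = 2.11×10⁻³²
s = 1.81×10⁻⁷ mol L⁻¹
[PO₄³⁻] = 2s = 3.62×10⁻⁷ mol L⁻¹

3.62×10⁻⁷ M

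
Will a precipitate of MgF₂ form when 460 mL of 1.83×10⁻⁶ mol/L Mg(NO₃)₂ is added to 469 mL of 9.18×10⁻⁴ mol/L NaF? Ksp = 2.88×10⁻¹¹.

After mixing, V = 460 mL + 469 mL = 929 mL.
[Mg²⁺] = (1.83×10⁻⁶)(460)/929 = 9.06×10⁻⁷ mol/L
[F⁻] = (9.18×10⁻⁴)(469)/929 = 4.63×10⁻⁴ mol/L
Q = [Mg²⁺][F⁻]^2 = 1.95×10⁻¹³
Since Q (1.95×10⁻¹³) is less than Ksp (2.88×10⁻¹¹), no MgF₂ precipitates.

No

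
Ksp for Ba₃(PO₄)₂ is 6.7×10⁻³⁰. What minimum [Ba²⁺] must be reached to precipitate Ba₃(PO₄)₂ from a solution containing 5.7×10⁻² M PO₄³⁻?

Precipitation of each salt begins when its ion product equals Ksp.
Ba₃(PO₄)₂(s) ⇌ 3 Ba²⁺(aq) + 2 PO₄³⁻(aq)
Ksp = [Ba²⁺]^3[PO₄³⁻]^2 = [Ba²⁺]^3(5.7×10⁻²)^2
[Ba²⁺]^3 = 6.7×10⁻³⁰ / (5.7×10⁻²)^2 = 2.1×10⁻²⁷
[Ba²⁺] = 1.3×10⁻⁹ M

1.3×10⁻⁹ M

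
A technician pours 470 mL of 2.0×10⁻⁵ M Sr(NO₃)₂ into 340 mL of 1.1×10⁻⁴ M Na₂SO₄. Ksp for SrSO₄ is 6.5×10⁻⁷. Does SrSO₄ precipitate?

No

After mixing, V = 470 mL + 340 mL = 810 mL.
[Sr²⁺] = (2.0×10⁻⁵)(470)/810 = 1.2×10⁻⁵ M
[SO₄²⁻] = (1.1×10⁻⁴)(340)/810 = 4.6×10⁻⁵ M
Q = [Sr²⁺][SO₄²⁻] = 5.4×10⁻¹⁰
Q < Ksp (5.4×10⁻¹⁰ vs 6.5×10⁻⁷); the solution remains unsaturated and no precipitate forms.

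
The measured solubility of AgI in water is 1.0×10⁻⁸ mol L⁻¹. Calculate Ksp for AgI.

AgI(s) ⇌ Ag⁺(aq) + I⁻(aq)
Let s be the molar solubility. Then [Ag⁺] = s and [I⁻] = s.
Ksp = [Ag⁺][I⁻] = s · s = s^2
Ksp = (1.0×10⁻⁸)^2 = 1.0×10⁻¹⁶

Ksp = 1.0×10⁻¹⁶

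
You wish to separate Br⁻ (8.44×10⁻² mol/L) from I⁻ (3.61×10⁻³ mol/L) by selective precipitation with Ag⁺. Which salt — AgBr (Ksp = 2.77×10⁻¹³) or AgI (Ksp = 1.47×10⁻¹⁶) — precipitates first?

Each salt precipitates once Q = Ksp for that salt.
For AgBr: [Ag⁺] = (Ksp/[Br⁻]) = 3.28×10⁻¹² mol/L
For AgI: [Ag⁺] = (Ksp/[I⁻]) = 4.07×10⁻¹⁴ mol/L
The smaller threshold [Ag⁺] is reached first, so AgI precipitates first.

AgI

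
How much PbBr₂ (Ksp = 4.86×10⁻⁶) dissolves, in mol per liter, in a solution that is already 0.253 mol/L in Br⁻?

PbBr₂(s) ⇌ Pb²⁺(aq) + 2 Br⁻(aq)
Let s be the solubility of PbBr₂ here. The common ion gives [Br⁻] ≈ 0.253 mol/L, and [Pb²⁺] = s.
Ksp = [Pb²⁺][Br⁻]^2 = s(0.253)^2
s = 4.86×10⁻⁶ / (0.253)^2 = 7.59×10⁻⁵
s = 7.59×10⁻⁵ mol/L

7.59×10⁻⁵ M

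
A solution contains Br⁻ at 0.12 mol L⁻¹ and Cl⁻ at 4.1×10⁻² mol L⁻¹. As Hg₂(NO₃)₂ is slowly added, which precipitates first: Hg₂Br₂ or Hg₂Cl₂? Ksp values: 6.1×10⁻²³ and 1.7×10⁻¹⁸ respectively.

Hg₂Br₂

The threshold for precipitation is Q = Ksp.
For Hg₂Br₂: [Hg₂²⁺] = (Ksp/[Br⁻]^2) = 4.2×10⁻²¹ mol L⁻¹
For Hg₂Cl₂: [Hg₂²⁺] = (Ksp/[Cl⁻]^2) = 1.0×10⁻¹⁵ mol L⁻¹
Since Hg₂Br₂ needs less Hg₂²⁺ to reach saturation, it precipitates first.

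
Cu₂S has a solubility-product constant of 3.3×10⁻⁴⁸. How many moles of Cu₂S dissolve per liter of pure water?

9.4×10⁻¹⁷ M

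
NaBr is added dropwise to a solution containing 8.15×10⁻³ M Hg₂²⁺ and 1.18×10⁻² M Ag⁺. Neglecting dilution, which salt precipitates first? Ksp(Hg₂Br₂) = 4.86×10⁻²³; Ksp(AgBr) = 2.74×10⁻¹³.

The threshold for precipitation is Q = Ksp.
For Hg₂Br₂: [Br⁻] = (Ksp/[Hg₂²⁺])^(1/2) = 7.72×10⁻¹¹ M
For AgBr: [Br⁻] = (Ksp/[Ag⁺]) = 2.32×10⁻¹¹ M
The smaller threshold [Br⁻] is reached first, so AgBr precipitates first.

AgBr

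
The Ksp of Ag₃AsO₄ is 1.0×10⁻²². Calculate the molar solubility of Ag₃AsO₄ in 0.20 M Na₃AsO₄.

2.6×10⁻⁸ M

Ag₃AsO₄(s) ⇌ 3 Ag⁺(aq) + AsO₄³⁻(aq)
Let s be the solubility of Ag₃AsO₄ here. The common ion gives [AsO₄³⁻] ≈ 0.20 M, and [Ag⁺] = 3s.
Ksp = [Ag⁺]^3[AsO₄³⁻] = (3s)^3(0.20)
(3s)^3 = 1.0×10⁻²² / (0.20) = 5.0×10⁻²²
s = 2.6×10⁻⁸ M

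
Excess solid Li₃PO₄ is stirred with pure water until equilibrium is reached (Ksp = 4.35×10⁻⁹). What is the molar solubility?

Li₃PO₄(s) ⇌ 3 Li⁺(aq) + PO₄³⁻(aq)
If s mol/L of Li₃PO₄ dissolves, [Li⁺] = 3s and [PO₄³⁻] = s.
Ksp = [Li⁺]^3[PO₄³⁻] = (3s)^3 · s = 27s^4
27s^4 = 4.35×10⁻⁹  ⇒  s^4 = 1.61×10⁻¹⁰
Taking the 4th root, s = 3.56×10⁻³ M.

3.56×10⁻³ M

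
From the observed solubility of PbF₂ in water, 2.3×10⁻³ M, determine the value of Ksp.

Ksp = 4.9×10⁻⁸

PbF₂(s) ⇌ Pb²⁺(aq) + 2 F⁻(aq)
For each mole of PbF₂ that dissolves per liter, [Pb²⁺] = s and [F⁻] = 2s; let s denote this solubility.
Ksp = [Pb²⁺][F⁻]^2 = s · (2s)^2 = 4s^3
Ksp = 4 × (2.3×10⁻³)^3 = 4.9×10⁻⁸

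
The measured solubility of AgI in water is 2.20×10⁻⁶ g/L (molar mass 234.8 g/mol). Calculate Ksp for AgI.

Convert to molarity: s = 2.20×10⁻⁶ / 234.8 = 9.3697×10⁻⁹ mol/L
AgI(s) ⇌ Ag⁺(aq) + I⁻(aq)
Let s be the molar solubility. Then [Ag⁺] = s and [I⁻] = s.
Ksp = [Ag⁺][I⁻] = s · s = s^2
Ksp = (9.3697×10⁻⁹)^2 = 8.78×10⁻¹⁷

Ksp = 8.78×10⁻¹⁷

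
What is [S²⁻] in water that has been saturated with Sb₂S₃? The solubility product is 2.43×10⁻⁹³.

Sb₂S₃(s) ⇌ 2 Sb³⁺(aq) + 3 S²⁻(aq)
Let s be the molar solubility. Then [Sb³⁺] = 2s and [S²⁻] = 3s.
Ksp = [Sb³⁺]^2[S²⁻]^3 = (2s)^2 · (3s)^3 = 108s^5 = 2.43×10⁻⁹³
s = 1.18×10⁻¹⁹ M
[S²⁻] = 3s = 3.53×10⁻¹⁹ M

3.53×10⁻¹⁹ M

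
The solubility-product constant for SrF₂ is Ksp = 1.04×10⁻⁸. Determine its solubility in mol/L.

1.38×10⁻³ M

SrF₂(s) ⇌ Sr²⁺(aq) + 2 F⁻(aq)
For each mole of SrF₂ that dissolves per liter, [Sr²⁺] = s and [F⁻] = 2s; let s denote this solubility.
Ksp = [Sr²⁺][F⁻]^2 = s · (2s)^2 = 4s^3
4s^3 = 1.04×10⁻⁸  ⇒  s^3 = 2.60×10⁻⁹
Taking the 3rd root, s = 1.38×10⁻³ M.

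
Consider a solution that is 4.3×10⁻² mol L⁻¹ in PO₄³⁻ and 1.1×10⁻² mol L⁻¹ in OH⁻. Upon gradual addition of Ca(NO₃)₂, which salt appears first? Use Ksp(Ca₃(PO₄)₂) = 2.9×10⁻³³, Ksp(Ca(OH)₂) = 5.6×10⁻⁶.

Ca₃(PO₄)₂

Precipitation begins when Q = Ksp.
For Ca₃(PO₄)₂: [Ca²⁺] = (Ksp/[PO₄³⁻]^2)^(1/3) = 1.2×10⁻¹⁰ mol L⁻¹
For Ca(OH)₂: [Ca²⁺] = (Ksp/[OH⁻]^2) = 4.6×10⁻² mol L⁻¹
The smaller threshold [Ca²⁺] is reached first, so Ca₃(PO₄)₂ precipitates first.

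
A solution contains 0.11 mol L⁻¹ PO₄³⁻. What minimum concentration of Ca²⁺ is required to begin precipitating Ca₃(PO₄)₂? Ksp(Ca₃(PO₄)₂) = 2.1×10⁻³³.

Precipitation of each salt begins when its ion product equals Ksp.
Ca₃(PO₄)₂(s) ⇌ 3 Ca²⁺(aq) + 2 PO₄³⁻(aq)
Ksp = [Ca²⁺]^3[PO₄³⁻]^2 = [Ca²⁺]^3(0.11)^2
[Ca²⁺]^3 = 2.1×10⁻³³ / (0.11)^2 = 1.7×10⁻³¹
[Ca²⁺] = 5.6×10⁻¹¹ mol L⁻¹

5.6×10⁻¹¹ M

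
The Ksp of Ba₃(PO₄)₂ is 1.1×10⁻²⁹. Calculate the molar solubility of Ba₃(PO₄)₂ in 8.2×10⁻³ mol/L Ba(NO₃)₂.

Ba₃(PO₄)₂(s) ⇌ 3 Ba²⁺(aq) + 2 PO₄³⁻(aq)
Let s be the solubility of Ba₃(PO₄)₂ here. The common ion gives [Ba²⁺] ≈ 8.2×10⁻³ mol/L, and [PO₄³⁻] = 2s.
Ksp = [Ba²⁺]^3[PO₄³⁻]^2 = (8.2×10⁻³)^3(2s)^2
(2s)^2 = 1.1×10⁻²⁹ / (8.2×10⁻³)^3 = 2.0×10⁻²³
s = 2.2×10⁻¹² mol/L

2.2×10⁻¹² M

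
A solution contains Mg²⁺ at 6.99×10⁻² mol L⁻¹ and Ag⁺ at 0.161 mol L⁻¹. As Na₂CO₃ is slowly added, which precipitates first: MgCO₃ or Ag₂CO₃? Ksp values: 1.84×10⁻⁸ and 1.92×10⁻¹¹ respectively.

Each salt precipitates once Q = Ksp for that salt.
For MgCO₃: [CO₃²⁻] = (Ksp/[Mg²⁺]) = 2.63×10⁻⁷ mol L⁻¹
For Ag₂CO₃: [CO₃²⁻] = (Ksp/[Ag⁺]^2) = 7.41×10⁻¹⁰ mol L⁻¹
The smaller threshold [CO₃²⁻] is reached first, so Ag₂CO₃ precipitates first.

Ag₂CO₃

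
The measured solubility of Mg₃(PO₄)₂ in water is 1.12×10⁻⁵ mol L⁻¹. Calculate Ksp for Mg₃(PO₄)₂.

Mg₃(PO₄)₂(s) ⇌ 3 Mg²⁺(aq) + 2 PO₄³⁻(aq)
Let s be the molar solubility. Then [Mg²⁺] = 3s and [PO₄³⁻] = 2s.
Ksp = [Mg²⁺]^3[PO₄³⁻]^2 = (3s)^3 · (2s)^2 = 108s^5
Ksp = 108 × (1.12×10⁻⁵)^5 = 1.90×10⁻²³

Ksp = 1.90×10⁻²³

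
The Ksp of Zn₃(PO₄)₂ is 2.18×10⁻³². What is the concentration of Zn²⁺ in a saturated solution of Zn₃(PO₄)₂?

Zn₃(PO₄)₂(s) ⇌ 3 Zn²⁺(aq) + 2 PO₄³⁻(aq)
With molar solubility s: [Zn²⁺] = 3s, [PO₄³⁻] = 2s.
Ksp = [Zn²⁺]^3[PO₄³⁻]^2 = (3s)^3 · (2s)^2 = 108s^5 = 2.18×10⁻³²
s = 1.82×10⁻⁷ mol L⁻¹
[Zn²⁺] = 3s = 5.47×10⁻⁷ mol L⁻¹

5.47×10⁻⁷ M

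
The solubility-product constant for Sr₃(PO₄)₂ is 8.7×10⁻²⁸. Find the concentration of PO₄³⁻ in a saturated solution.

3.0×10⁻⁶ M

Sr₃(PO₄)₂(s) ⇌ 3 Sr²⁺(aq) + 2 PO₄³⁻(aq)
Call the molar solubility s, so that [Sr²⁺] = 3s and [PO₄³⁻] = 2s.
Ksp = [Sr²⁺]^3[PO₄³⁻]^2 = (3s)^3 · (2s)^2 = 108s^5 = 8.7×10⁻²⁸
s = 1.5×10⁻⁶ mol/L
[PO₄³⁻] = 2s = 3.0×10⁻⁶ mol/L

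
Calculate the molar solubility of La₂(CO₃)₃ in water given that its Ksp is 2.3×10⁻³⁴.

La₂(CO₃)₃(s) ⇌ 2 La³⁺(aq) + 3 CO₃²⁻(aq)
For each mole of La₂(CO₃)₃ that dissolves per liter, [La³⁺] = 2s and [CO₃²⁻] = 3s; let s denote this solubility.
Ksp = [La³⁺]^2[CO₃²⁻]^3 = (2s)^2 · (3s)^3 = 108s^5
108s^5 = 2.3×10⁻³⁴  ⇒  s^5 = 2.1×10⁻³⁶
Taking the 5th root, s = 7.3×10⁻⁸ mol/L.

7.3×10⁻⁸ M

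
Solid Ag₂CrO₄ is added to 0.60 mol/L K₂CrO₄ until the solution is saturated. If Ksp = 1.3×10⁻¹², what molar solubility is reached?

Ag₂CrO₄(s) ⇌ 2 Ag⁺(aq) + CrO₄²⁻(aq)
With CrO₄²⁻ already at 0.60 mol/L and s small, take [CrO₄²⁻] ≈ 0.60 mol/L and [Ag⁺] = 2s.
Ksp = [Ag⁺]^2[CrO₄²⁻] = (2s)^2(0.60)
(2s)^2 = 1.3×10⁻¹² / (0.60) = 2.2×10⁻¹²
s = 7.4×10⁻⁷ mol/L

7.4×10⁻⁷ M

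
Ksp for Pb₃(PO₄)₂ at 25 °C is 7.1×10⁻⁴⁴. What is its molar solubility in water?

9.2×10⁻¹⁰ M

Pb₃(PO₄)₂(s) ⇌ 3 Pb²⁺(aq) + 2 PO₄³⁻(aq)
With molar solubility s: [Pb²⁺] = 3s, [PO₄³⁻] = 2s.
Ksp = [Pb²⁺]^3[PO₄³⁻]^2 = (3s)^3 · (2s)^2 = 108s^5
108s^5 = 7.1×10⁻⁴⁴  ⇒  s^5 = 6.6×10⁻⁴⁶
s = (6.6×10⁻⁴⁶)^(1/5) = 9.2×10⁻¹⁰ M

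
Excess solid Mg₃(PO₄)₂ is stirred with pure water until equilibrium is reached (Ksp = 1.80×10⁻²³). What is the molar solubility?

1.11×10⁻⁵ M

Mg₃(PO₄)₂(s) ⇌ 3 Mg²⁺(aq) + 2 PO₄³⁻(aq)
If s mol/L of Mg₃(PO₄)₂ dissolves, [Mg²⁺] = 3s and [PO₄³⁻] = 2s.
Ksp = [Mg²⁺]^3[PO₄³⁻]^2 = (3s)^3 · (2s)^2 = 108s^5
108s^5 = 1.80×10⁻²³  ⇒  s^5 = 1.67×10⁻²⁵
Taking the 5th root, s = 1.11×10⁻⁵ mol/L.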